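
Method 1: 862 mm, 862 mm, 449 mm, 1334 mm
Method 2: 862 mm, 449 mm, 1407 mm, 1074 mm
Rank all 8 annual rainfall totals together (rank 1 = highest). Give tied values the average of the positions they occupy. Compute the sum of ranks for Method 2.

Sorted (descending): 1407, 1334, 1074, 862, 862, 862, 449, 449
The 3 values of 862 occupy positions 4–6 → average rank 5.
The 2 values of 449 occupy positions 7–8 → average rank (7+8)/2 = 7.5.
Method 2 values → pooled ranks: 862→5, 449→7.5, 1407→1, 1074→3
Rank sum = 5 + 7.5 + 1 + 3 = 16.5

16.5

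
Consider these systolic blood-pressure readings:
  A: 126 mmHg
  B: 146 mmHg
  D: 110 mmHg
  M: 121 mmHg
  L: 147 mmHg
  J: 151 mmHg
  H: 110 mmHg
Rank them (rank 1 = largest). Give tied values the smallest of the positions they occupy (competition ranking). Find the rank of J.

Sorted (descending): 151, 147, 146, 126, 121, 110, 110
The 2 values of 110 occupy positions 6–7 → each gets rank 6.
J has value 151 mmHg → rank 1.

1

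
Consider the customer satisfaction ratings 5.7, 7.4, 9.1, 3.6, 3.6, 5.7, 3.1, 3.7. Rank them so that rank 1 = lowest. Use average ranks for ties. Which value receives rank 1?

3.1

Sorted (ascending): 3.1, 3.6, 3.6, 3.7, 5.7, 5.7, 7.4, 9.1
The 2 values of 3.6 occupy positions 2–3 → average rank (2+3)/2 = 2.5.
The 2 values of 5.7 occupy positions 5–6 → average rank (5+6)/2 = 5.5.
Rank 1 → value 3.1.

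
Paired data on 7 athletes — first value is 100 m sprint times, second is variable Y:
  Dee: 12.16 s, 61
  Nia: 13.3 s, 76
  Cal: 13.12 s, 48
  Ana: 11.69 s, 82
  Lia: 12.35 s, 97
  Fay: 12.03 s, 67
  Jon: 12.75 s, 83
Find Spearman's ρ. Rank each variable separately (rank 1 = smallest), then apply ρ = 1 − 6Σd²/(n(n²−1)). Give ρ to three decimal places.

-0.107

Ranks of variable 1: 3, 7, 6, 1, 4, 2, 5
Ranks of variable 2: 2, 4, 1, 5, 7, 3, 6
d = r₁ − r₂: 1, 3, 5, -4, -3, -1, -1
d²: 1, 9, 25, 16, 9, 1, 1; Σd² = 62
ρ = 1 − 6·62/(7·48) = 1 − 372/336 = -0.107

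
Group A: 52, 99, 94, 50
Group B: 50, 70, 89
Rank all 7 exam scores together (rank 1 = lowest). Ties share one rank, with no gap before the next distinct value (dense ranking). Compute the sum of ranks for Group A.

14

Sorted (ascending): 50, 50, 52, 70, 89, 94, 99
The 2 values of 50 share dense rank 1.
Remaining distinct values take the next consecutive integers.
Group A values → pooled ranks: 52→2, 99→6, 94→5, 50→1
Rank sum = 2 + 6 + 5 + 1 = 14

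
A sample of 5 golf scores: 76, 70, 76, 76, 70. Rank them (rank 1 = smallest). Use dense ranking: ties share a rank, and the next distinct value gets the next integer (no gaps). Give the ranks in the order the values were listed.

Sorted (ascending): 70, 70, 76, 76, 76
The 2 values of 70 share dense rank 1.
The 3 values of 76 share dense rank 2.

2, 1, 2, 2, 1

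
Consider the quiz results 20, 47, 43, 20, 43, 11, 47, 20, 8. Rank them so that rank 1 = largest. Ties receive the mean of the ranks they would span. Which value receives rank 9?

Sorted (descending): 47, 47, 43, 43, 20, 20, 20, 11, 8
The 2 values of 47 occupy positions 1–2 → average rank (1+2)/2 = 1.5.
The 2 values of 43 occupy positions 3–4 → average rank (3+4)/2 = 3.5.
The 3 values of 20 occupy positions 5–7 → average rank 6.
Rank 9 → value 8.

8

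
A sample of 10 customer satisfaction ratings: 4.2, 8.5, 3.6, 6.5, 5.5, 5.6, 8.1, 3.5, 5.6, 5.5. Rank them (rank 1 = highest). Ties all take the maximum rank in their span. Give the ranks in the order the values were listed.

Sorted (descending): 8.5, 8.1, 6.5, 5.6, 5.6, 5.5, 5.5, 4.2, 3.6, 3.5
The 2 values of 5.6 occupy positions 4–5 → each gets rank 5.
The 2 values of 5.5 occupy positions 6–7 → each gets rank 7.

8, 1, 9, 3, 7, 5, 2, 10, 5, 7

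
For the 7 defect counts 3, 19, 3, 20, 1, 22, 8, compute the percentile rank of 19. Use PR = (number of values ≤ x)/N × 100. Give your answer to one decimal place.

71.4

N = 7.
Strictly below 19: 4. Equal to 19: 1.
PR = 5/7 × 100 = 71.4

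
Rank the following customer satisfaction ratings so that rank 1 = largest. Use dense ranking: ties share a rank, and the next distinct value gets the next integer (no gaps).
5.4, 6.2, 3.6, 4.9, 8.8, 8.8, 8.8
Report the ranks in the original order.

3, 2, 5, 4, 1, 1, 1

Sorted (descending): 8.8, 8.8, 8.8, 6.2, 5.4, 4.9, 3.6
The 3 values of 8.8 share dense rank 1.
Remaining distinct values take the next consecutive integers.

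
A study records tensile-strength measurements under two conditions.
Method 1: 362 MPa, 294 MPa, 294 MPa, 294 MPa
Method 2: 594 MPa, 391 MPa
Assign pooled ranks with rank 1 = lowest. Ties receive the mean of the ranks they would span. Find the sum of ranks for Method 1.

Sorted (ascending): 294, 294, 294, 362, 391, 594
The 3 values of 294 occupy positions 1–3 → average rank 2.
Method 1 values → pooled ranks: 362→4, 294→2, 294→2, 294→2
Rank sum = 4 + 2 + 2 + 2 = 10

10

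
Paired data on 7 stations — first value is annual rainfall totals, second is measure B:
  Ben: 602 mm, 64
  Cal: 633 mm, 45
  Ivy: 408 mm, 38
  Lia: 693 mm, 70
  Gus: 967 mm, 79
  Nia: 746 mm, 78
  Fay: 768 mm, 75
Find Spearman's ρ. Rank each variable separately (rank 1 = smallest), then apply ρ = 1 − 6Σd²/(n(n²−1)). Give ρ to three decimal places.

0.929

Ranks of variable 1: 2, 3, 1, 4, 7, 5, 6
Ranks of variable 2: 3, 2, 1, 4, 7, 6, 5
d = r₁ − r₂: -1, 1, 0, 0, 0, -1, 1
d²: 1, 1, 0, 0, 0, 1, 1; Σd² = 4
ρ = 1 − 6·4/(7·48) = 1 − 24/336 = 0.929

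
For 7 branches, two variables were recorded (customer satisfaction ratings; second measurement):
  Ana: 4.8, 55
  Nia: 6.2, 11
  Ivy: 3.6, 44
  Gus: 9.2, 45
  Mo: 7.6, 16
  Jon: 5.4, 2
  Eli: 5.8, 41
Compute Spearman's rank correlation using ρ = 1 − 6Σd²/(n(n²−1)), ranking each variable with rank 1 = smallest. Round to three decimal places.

-0.143

Ranks of variable 1: 2, 5, 1, 7, 6, 3, 4
Ranks of variable 2: 7, 2, 5, 6, 3, 1, 4
d = r₁ − r₂: -5, 3, -4, 1, 3, 2, 0
d²: 25, 9, 16, 1, 9, 4, 0; Σd² = 64
ρ = 1 − 6·64/(7·48) = 1 − 384/336 = -0.143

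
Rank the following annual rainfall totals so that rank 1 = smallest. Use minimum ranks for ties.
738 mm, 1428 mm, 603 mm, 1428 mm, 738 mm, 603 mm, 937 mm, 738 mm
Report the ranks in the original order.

Sorted (ascending): 603, 603, 738, 738, 738, 937, 1428, 1428
The 2 values of 603 occupy positions 1–2 → each gets rank 1.
The 3 values of 738 occupy positions 3–5 → each gets rank 3.
The 2 values of 1428 occupy positions 7–8 → each gets rank 7.

3, 7, 1, 7, 3, 1, 6, 3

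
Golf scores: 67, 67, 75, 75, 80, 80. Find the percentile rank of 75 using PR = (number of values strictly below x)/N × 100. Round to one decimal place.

33.3

N = 6.
Strictly below 75: 2. Equal to 75: 2.
PR = 2/6 × 100 = 33.3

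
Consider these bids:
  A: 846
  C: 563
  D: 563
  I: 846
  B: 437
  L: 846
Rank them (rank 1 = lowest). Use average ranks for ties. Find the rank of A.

5

Sorted (ascending): 437, 563, 563, 846, 846, 846
The 2 values of 563 occupy positions 2–3 → average rank (2+3)/2 = 2.5.
The 3 values of 846 occupy positions 4–6 → average rank 5.
A has value 846 → rank 5.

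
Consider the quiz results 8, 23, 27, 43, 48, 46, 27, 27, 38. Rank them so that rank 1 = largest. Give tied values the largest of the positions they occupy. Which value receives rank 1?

Sorted (descending): 48, 46, 43, 38, 27, 27, 27, 23, 8
The 3 values of 27 occupy positions 5–7 → each gets rank 7.
Rank 1 → value 48.

48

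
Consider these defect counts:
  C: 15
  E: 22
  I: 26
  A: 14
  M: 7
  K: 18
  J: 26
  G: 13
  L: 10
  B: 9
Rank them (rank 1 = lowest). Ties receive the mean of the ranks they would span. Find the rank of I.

9.5

Sorted (ascending): 7, 9, 10, 13, 14, 15, 18, 22, 26, 26
The 2 values of 26 occupy positions 9–10 → average rank (9+10)/2 = 9.5.
I has value 26 → rank 9.5.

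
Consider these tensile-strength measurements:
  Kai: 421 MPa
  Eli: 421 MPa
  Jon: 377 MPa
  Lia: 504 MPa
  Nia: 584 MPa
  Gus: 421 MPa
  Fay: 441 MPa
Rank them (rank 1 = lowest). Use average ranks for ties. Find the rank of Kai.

3

Sorted (ascending): 377, 421, 421, 421, 441, 504, 584
The 3 values of 421 occupy positions 2–4 → average rank 3.
Kai has value 421 MPa → rank 3.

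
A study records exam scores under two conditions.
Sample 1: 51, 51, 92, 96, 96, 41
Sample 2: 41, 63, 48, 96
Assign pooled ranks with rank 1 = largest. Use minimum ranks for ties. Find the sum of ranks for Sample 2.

23

Sorted (descending): 96, 96, 96, 92, 63, 51, 51, 48, 41, 41
The 3 values of 96 occupy positions 1–3 → each gets rank 1.
The 2 values of 51 occupy positions 6–7 → each gets rank 6.
The 2 values of 41 occupy positions 9–10 → each gets rank 9.
Sample 2 values → pooled ranks: 41→9, 63→5, 48→8, 96→1
Rank sum = 9 + 5 + 8 + 1 = 23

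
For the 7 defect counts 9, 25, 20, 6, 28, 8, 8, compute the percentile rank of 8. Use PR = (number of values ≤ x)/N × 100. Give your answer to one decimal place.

42.9

N = 7.
Strictly below 8: 1. Equal to 8: 2.
PR = 3/7 × 100 = 42.9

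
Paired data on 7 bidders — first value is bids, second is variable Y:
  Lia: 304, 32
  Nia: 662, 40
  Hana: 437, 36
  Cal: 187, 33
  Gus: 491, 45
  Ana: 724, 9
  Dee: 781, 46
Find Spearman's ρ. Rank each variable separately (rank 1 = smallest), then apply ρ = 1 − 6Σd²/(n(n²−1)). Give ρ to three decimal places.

Ranks of variable 1: 2, 5, 3, 1, 4, 6, 7
Ranks of variable 2: 2, 5, 4, 3, 6, 1, 7
d = r₁ − r₂: 0, 0, -1, -2, -2, 5, 0
d²: 0, 0, 1, 4, 4, 25, 0; Σd² = 34
ρ = 1 − 6·34/(7·48) = 1 − 204/336 = 0.393

0.393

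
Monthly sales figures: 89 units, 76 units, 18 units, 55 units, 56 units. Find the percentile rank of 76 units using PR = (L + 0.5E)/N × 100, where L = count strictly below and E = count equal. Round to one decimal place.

70.0

N = 5.
Strictly below 76: 3. Equal to 76: 1.
PR = (3 + 0.5·1)/5 × 100 = 70.0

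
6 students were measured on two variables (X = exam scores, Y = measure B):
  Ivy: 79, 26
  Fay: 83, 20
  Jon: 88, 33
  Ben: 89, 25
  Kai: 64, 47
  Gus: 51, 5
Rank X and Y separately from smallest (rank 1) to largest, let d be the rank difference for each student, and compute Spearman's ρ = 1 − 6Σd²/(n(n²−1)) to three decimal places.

0.143

Ranks of variable 1: 3, 4, 5, 6, 2, 1
Ranks of variable 2: 4, 2, 5, 3, 6, 1
d = r₁ − r₂: -1, 2, 0, 3, -4, 0
d²: 1, 4, 0, 9, 16, 0; Σd² = 30
ρ = 1 − 6·30/(6·35) = 1 − 180/210 = 0.143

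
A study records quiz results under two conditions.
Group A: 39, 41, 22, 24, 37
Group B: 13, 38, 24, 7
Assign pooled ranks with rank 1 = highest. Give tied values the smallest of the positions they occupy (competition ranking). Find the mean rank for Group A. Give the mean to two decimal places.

3.80

Sorted (descending): 41, 39, 38, 37, 24, 24, 22, 13, 7
The 2 values of 24 occupy positions 5–6 → each gets rank 5.
Group A values → pooled ranks: 39→2, 41→1, 22→7, 24→5, 37→4
Mean rank = (2 + 1 + 7 + 5 + 4) / 5 = 3.80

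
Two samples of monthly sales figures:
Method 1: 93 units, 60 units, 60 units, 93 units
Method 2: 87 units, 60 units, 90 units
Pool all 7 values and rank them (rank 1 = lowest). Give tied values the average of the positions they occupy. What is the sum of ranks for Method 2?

Sorted (ascending): 60, 60, 60, 87, 90, 93, 93
The 3 values of 60 occupy positions 1–3 → average rank 2.
The 2 values of 93 occupy positions 6–7 → average rank (6+7)/2 = 6.5.
Method 2 values → pooled ranks: 87→4, 60→2, 90→5
Rank sum = 4 + 2 + 5 = 11

11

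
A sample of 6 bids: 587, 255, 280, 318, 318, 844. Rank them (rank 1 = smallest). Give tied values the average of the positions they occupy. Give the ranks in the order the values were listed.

Sorted (ascending): 255, 280, 318, 318, 587, 844
The 2 values of 318 occupy positions 3–4 → average rank (3+4)/2 = 3.5.

5, 1, 2, 3.5, 3.5, 6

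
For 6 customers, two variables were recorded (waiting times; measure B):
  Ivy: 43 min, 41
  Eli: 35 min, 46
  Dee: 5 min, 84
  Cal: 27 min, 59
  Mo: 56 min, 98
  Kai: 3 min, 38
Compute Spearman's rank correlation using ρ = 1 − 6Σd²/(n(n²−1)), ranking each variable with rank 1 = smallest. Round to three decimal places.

Ranks of variable 1: 5, 4, 2, 3, 6, 1
Ranks of variable 2: 2, 3, 5, 4, 6, 1
d = r₁ − r₂: 3, 1, -3, -1, 0, 0
d²: 9, 1, 9, 1, 0, 0; Σd² = 20
ρ = 1 − 6·20/(6·35) = 1 − 120/210 = 0.429

0.429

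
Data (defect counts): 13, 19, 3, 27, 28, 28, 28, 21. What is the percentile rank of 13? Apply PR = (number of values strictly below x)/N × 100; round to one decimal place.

12.5

N = 8.
Strictly below 13: 1. Equal to 13: 1.
PR = 1/8 × 100 = 12.5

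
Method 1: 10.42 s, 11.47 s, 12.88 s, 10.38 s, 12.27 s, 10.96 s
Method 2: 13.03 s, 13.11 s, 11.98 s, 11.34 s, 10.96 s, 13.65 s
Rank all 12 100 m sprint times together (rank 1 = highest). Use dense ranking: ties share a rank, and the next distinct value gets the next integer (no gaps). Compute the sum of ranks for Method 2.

Sorted (descending): 13.65, 13.11, 13.03, 12.88, 12.27, 11.98, 11.47, 11.34, 10.96, 10.96, 10.42, 10.38
The 2 values of 10.96 share dense rank 9.
Remaining distinct values take the next consecutive integers.
Method 2 values → pooled ranks: 13.03→3, 13.11→2, 11.98→6, 11.34→8, 10.96→9, 13.65→1
Rank sum = 3 + 2 + 6 + 8 + 9 + 1 = 29

29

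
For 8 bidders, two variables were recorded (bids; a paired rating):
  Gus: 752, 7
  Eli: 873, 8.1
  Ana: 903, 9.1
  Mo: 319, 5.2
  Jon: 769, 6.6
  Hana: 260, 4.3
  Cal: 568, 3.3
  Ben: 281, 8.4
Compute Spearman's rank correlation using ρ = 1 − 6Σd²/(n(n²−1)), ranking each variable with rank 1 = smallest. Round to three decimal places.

0.524

Ranks of variable 1: 5, 7, 8, 3, 6, 1, 4, 2
Ranks of variable 2: 5, 6, 8, 3, 4, 2, 1, 7
d = r₁ − r₂: 0, 1, 0, 0, 2, -1, 3, -5
d²: 0, 1, 0, 0, 4, 1, 9, 25; Σd² = 40
ρ = 1 − 6·40/(8·63) = 1 − 240/504 = 0.524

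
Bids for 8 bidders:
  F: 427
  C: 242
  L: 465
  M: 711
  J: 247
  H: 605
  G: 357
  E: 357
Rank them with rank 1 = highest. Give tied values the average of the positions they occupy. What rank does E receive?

5.5

Sorted (descending): 711, 605, 465, 427, 357, 357, 247, 242
The 2 values of 357 occupy positions 5–6 → average rank (5+6)/2 = 5.5.
E has value 357 → rank 5.5.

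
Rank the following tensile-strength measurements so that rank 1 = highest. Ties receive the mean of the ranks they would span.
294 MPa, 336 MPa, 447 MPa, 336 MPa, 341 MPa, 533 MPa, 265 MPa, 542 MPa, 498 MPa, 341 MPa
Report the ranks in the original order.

9, 7.5, 4, 7.5, 5.5, 2, 10, 1, 3, 5.5

Sorted (descending): 542, 533, 498, 447, 341, 341, 336, 336, 294, 265
The 2 values of 341 occupy positions 5–6 → average rank (5+6)/2 = 5.5.
The 2 values of 336 occupy positions 7–8 → average rank (7+8)/2 = 7.5.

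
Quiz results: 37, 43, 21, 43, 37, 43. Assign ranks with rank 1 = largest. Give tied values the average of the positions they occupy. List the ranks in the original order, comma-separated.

Sorted (descending): 43, 43, 43, 37, 37, 21
The 3 values of 43 occupy positions 1–3 → average rank 2.
The 2 values of 37 occupy positions 4–5 → average rank (4+5)/2 = 4.5.

4.5, 2, 6, 2, 4.5, 2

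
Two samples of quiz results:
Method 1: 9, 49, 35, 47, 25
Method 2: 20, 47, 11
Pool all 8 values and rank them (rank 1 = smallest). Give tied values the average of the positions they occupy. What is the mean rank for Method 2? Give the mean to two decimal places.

Sorted (ascending): 9, 11, 20, 25, 35, 47, 47, 49
The 2 values of 47 occupy positions 6–7 → average rank (6+7)/2 = 6.5.
Method 2 values → pooled ranks: 20→3, 47→6.5, 11→2
Mean rank = (3 + 6.5 + 2) / 3 = 3.83

3.83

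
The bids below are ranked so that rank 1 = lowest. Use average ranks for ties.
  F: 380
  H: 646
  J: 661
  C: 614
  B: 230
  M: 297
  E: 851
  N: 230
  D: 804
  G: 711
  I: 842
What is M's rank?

Sorted (ascending): 230, 230, 297, 380, 614, 646, 661, 711, 804, 842, 851
The 2 values of 230 occupy positions 1–2 → average rank (1+2)/2 = 1.5.
M has value 297 → rank 3.

3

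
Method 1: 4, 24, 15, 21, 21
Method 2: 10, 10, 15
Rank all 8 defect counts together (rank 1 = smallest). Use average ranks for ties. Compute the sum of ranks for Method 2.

Sorted (ascending): 4, 10, 10, 15, 15, 21, 21, 24
The 2 values of 10 occupy positions 2–3 → average rank (2+3)/2 = 2.5.
The 2 values of 15 occupy positions 4–5 → average rank (4+5)/2 = 4.5.
The 2 values of 21 occupy positions 6–7 → average rank (6+7)/2 = 6.5.
Method 2 values → pooled ranks: 10→2.5, 10→2.5, 15→4.5
Rank sum = 2.5 + 2.5 + 4.5 = 9.5

9.5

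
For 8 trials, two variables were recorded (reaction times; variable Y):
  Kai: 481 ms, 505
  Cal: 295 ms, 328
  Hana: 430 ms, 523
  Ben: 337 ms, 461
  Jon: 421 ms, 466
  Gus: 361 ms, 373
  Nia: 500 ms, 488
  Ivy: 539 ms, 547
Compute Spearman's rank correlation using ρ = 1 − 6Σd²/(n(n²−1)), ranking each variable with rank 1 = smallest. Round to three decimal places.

0.881

Ranks of variable 1: 6, 1, 5, 2, 4, 3, 7, 8
Ranks of variable 2: 6, 1, 7, 3, 4, 2, 5, 8
d = r₁ − r₂: 0, 0, -2, -1, 0, 1, 2, 0
d²: 0, 0, 4, 1, 0, 1, 4, 0; Σd² = 10
ρ = 1 − 6·10/(8·63) = 1 − 60/504 = 0.881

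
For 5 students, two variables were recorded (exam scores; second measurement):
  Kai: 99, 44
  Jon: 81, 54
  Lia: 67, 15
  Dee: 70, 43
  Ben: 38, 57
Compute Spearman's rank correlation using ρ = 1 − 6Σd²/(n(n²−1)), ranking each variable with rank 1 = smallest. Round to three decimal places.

Ranks of variable 1: 5, 4, 2, 3, 1
Ranks of variable 2: 3, 4, 1, 2, 5
d = r₁ − r₂: 2, 0, 1, 1, -4
d²: 4, 0, 1, 1, 16; Σd² = 22
ρ = 1 − 6·22/(5·24) = 1 − 132/120 = -0.100

-0.100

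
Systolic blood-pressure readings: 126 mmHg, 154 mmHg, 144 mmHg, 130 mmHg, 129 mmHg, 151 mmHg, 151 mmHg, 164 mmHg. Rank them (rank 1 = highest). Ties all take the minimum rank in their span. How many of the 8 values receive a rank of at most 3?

Sorted (descending): 164, 154, 151, 151, 144, 130, 129, 126
The 2 values of 151 occupy positions 3–4 → each gets rank 3.
Ranks ≤ 3: {1, 2, 3, 3} → 4 values.

4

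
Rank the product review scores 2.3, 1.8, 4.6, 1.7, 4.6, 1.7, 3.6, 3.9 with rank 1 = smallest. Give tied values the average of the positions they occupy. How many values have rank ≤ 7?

6

Sorted (ascending): 1.7, 1.7, 1.8, 2.3, 3.6, 3.9, 4.6, 4.6
The 2 values of 1.7 occupy positions 1–2 → average rank (1+2)/2 = 1.5.
The 2 values of 4.6 occupy positions 7–8 → average rank (7+8)/2 = 7.5.
Ranks ≤ 7: {1.5, 1.5, 3, 4, 5, 6} → 6 values.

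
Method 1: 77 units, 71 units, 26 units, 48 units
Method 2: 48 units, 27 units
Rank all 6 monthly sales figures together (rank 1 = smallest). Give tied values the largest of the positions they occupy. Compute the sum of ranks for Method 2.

6

Sorted (ascending): 26, 27, 48, 48, 71, 77
The 2 values of 48 occupy positions 3–4 → each gets rank 4.
Method 2 values → pooled ranks: 48→4, 27→2
Rank sum = 4 + 2 = 6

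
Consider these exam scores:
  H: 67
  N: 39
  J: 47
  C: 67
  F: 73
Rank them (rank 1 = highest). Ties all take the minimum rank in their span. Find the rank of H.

2

Sorted (descending): 73, 67, 67, 47, 39
The 2 values of 67 occupy positions 2–3 → each gets rank 2.
H has value 67 → rank 2.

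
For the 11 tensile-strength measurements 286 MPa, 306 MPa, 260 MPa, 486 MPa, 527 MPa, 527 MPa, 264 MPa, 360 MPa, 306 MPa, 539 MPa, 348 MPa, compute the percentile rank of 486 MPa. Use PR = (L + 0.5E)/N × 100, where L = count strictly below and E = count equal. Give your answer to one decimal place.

N = 11.
Strictly below 486: 7. Equal to 486: 1.
PR = (7 + 0.5·1)/11 × 100 = 68.2

68.2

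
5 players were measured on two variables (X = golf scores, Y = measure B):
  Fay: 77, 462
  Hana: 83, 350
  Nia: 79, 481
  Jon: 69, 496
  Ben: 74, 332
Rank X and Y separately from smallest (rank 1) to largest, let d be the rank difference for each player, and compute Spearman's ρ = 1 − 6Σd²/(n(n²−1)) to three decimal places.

-0.300

Ranks of variable 1: 3, 5, 4, 1, 2
Ranks of variable 2: 3, 2, 4, 5, 1
d = r₁ − r₂: 0, 3, 0, -4, 1
d²: 0, 9, 0, 16, 1; Σd² = 26
ρ = 1 − 6·26/(5·24) = 1 − 156/120 = -0.300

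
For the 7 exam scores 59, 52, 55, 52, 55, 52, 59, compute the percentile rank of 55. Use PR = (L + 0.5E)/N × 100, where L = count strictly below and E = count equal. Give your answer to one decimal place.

57.1

N = 7.
Strictly below 55: 3. Equal to 55: 2.
PR = (3 + 0.5·2)/7 × 100 = 57.1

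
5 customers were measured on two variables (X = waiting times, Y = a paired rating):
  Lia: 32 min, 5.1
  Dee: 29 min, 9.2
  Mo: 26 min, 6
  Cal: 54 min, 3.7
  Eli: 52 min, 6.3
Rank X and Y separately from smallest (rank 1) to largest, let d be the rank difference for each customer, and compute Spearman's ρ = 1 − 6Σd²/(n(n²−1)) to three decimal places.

-0.500

Ranks of variable 1: 3, 2, 1, 5, 4
Ranks of variable 2: 2, 5, 3, 1, 4
d = r₁ − r₂: 1, -3, -2, 4, 0
d²: 1, 9, 4, 16, 0; Σd² = 30
ρ = 1 − 6·30/(5·24) = 1 − 180/120 = -0.500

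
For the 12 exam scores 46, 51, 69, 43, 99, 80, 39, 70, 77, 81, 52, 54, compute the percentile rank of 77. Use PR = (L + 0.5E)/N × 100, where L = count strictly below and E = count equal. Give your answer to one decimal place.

N = 12.
Strictly below 77: 8. Equal to 77: 1.
PR = (8 + 0.5·1)/12 × 100 = 70.8

70.8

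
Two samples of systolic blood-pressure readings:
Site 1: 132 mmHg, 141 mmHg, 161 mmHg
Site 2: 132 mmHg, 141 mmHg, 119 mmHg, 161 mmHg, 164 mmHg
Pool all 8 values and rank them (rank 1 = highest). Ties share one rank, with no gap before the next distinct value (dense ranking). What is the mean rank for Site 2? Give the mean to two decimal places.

3.00

Sorted (descending): 164, 161, 161, 141, 141, 132, 132, 119
The 2 values of 161 share dense rank 2.
The 2 values of 141 share dense rank 3.
The 2 values of 132 share dense rank 4.
Remaining distinct values take the next consecutive integers.
Site 2 values → pooled ranks: 132→4, 141→3, 119→5, 161→2, 164→1
Mean rank = (4 + 3 + 5 + 2 + 1) / 5 = 3.00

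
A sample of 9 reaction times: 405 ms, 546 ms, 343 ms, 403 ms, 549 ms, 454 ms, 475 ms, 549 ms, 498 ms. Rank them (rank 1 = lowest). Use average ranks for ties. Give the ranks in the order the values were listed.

3, 7, 1, 2, 8.5, 4, 5, 8.5, 6

Sorted (ascending): 343, 403, 405, 454, 475, 498, 546, 549, 549
The 2 values of 549 occupy positions 8–9 → average rank (8+9)/2 = 8.5.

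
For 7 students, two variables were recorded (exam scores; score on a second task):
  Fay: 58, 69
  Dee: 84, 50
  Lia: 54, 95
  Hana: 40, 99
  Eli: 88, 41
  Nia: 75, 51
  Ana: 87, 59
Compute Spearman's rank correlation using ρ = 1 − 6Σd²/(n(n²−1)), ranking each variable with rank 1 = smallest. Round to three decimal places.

-0.893

Ranks of variable 1: 3, 5, 2, 1, 7, 4, 6
Ranks of variable 2: 5, 2, 6, 7, 1, 3, 4
d = r₁ − r₂: -2, 3, -4, -6, 6, 1, 2
d²: 4, 9, 16, 36, 36, 1, 4; Σd² = 106
ρ = 1 − 6·106/(7·48) = 1 − 636/336 = -0.893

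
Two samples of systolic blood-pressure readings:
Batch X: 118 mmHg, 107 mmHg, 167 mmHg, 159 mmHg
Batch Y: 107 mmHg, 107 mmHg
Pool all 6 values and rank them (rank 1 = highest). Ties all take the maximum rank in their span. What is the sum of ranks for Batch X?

12

Sorted (descending): 167, 159, 118, 107, 107, 107
The 3 values of 107 occupy positions 4–6 → each gets rank 6.
Batch X values → pooled ranks: 118→3, 107→6, 167→1, 159→2
Rank sum = 3 + 6 + 1 + 2 = 12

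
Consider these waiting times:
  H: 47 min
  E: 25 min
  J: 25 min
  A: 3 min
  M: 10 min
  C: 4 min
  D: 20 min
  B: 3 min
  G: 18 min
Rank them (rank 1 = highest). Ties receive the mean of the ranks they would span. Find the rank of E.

Sorted (descending): 47, 25, 25, 20, 18, 10, 4, 3, 3
The 2 values of 25 occupy positions 2–3 → average rank (2+3)/2 = 2.5.
The 2 values of 3 occupy positions 8–9 → average rank (8+9)/2 = 8.5.
E has value 25 min → rank 2.5.

2.5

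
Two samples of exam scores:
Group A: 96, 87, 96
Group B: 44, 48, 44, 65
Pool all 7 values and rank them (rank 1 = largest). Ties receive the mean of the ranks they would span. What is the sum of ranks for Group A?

6

Sorted (descending): 96, 96, 87, 65, 48, 44, 44
The 2 values of 96 occupy positions 1–2 → average rank (1+2)/2 = 1.5.
The 2 values of 44 occupy positions 6–7 → average rank (6+7)/2 = 6.5.
Group A values → pooled ranks: 96→1.5, 87→3, 96→1.5
Rank sum = 1.5 + 3 + 1.5 = 6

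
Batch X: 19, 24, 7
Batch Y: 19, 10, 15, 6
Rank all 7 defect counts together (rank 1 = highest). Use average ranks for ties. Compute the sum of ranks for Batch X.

9.5

Sorted (descending): 24, 19, 19, 15, 10, 7, 6
The 2 values of 19 occupy positions 2–3 → average rank (2+3)/2 = 2.5.
Batch X values → pooled ranks: 19→2.5, 24→1, 7→6
Rank sum = 2.5 + 1 + 6 = 9.5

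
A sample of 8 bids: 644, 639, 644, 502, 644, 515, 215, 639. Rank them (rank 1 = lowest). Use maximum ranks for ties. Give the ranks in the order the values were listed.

8, 5, 8, 2, 8, 3, 1, 5

Sorted (ascending): 215, 502, 515, 639, 639, 644, 644, 644
The 2 values of 639 occupy positions 4–5 → each gets rank 5.
The 3 values of 644 occupy positions 6–8 → each gets rank 8.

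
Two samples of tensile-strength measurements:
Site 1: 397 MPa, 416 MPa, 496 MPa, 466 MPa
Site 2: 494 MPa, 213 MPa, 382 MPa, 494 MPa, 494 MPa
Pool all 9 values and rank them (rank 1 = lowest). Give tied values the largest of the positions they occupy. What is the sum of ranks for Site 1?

Sorted (ascending): 213, 382, 397, 416, 466, 494, 494, 494, 496
The 3 values of 494 occupy positions 6–8 → each gets rank 8.
Site 1 values → pooled ranks: 397→3, 416→4, 496→9, 466→5
Rank sum = 3 + 4 + 9 + 5 = 21

21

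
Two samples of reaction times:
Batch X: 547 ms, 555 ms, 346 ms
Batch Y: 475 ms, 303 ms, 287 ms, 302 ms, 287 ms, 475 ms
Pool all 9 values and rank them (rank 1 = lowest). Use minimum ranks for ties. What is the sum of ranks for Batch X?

22

Sorted (ascending): 287, 287, 302, 303, 346, 475, 475, 547, 555
The 2 values of 287 occupy positions 1–2 → each gets rank 1.
The 2 values of 475 occupy positions 6–7 → each gets rank 6.
Batch X values → pooled ranks: 547→8, 555→9, 346→5
Rank sum = 8 + 9 + 5 = 22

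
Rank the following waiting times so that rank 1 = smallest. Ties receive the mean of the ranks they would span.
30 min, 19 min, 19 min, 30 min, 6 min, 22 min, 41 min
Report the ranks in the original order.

Sorted (ascending): 6, 19, 19, 22, 30, 30, 41
The 2 values of 19 occupy positions 2–3 → average rank (2+3)/2 = 2.5.
The 2 values of 30 occupy positions 5–6 → average rank (5+6)/2 = 5.5.

5.5, 2.5, 2.5, 5.5, 1, 4, 7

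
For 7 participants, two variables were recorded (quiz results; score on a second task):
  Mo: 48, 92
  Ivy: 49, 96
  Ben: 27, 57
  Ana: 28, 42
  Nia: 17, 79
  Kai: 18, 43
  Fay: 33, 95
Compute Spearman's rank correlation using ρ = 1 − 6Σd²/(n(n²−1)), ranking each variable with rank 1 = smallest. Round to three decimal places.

Ranks of variable 1: 6, 7, 3, 4, 1, 2, 5
Ranks of variable 2: 5, 7, 3, 1, 4, 2, 6
d = r₁ − r₂: 1, 0, 0, 3, -3, 0, -1
d²: 1, 0, 0, 9, 9, 0, 1; Σd² = 20
ρ = 1 − 6·20/(7·48) = 1 − 120/336 = 0.643

0.643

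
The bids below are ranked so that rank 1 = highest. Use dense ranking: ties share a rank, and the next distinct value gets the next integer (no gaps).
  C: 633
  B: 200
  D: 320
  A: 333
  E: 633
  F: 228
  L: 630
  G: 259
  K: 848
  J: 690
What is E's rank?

Sorted (descending): 848, 690, 633, 633, 630, 333, 320, 259, 228, 200
The 2 values of 633 share dense rank 3.
Remaining distinct values take the next consecutive integers.
E has value 633 → rank 3.

3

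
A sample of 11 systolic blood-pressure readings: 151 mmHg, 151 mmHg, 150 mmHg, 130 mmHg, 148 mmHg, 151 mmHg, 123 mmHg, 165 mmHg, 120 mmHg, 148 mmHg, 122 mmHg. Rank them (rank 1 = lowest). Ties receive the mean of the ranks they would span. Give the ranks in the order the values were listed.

Sorted (ascending): 120, 122, 123, 130, 148, 148, 150, 151, 151, 151, 165
The 2 values of 148 occupy positions 5–6 → average rank (5+6)/2 = 5.5.
The 3 values of 151 occupy positions 8–10 → average rank 9.

9, 9, 7, 4, 5.5, 9, 3, 11, 1, 5.5, 2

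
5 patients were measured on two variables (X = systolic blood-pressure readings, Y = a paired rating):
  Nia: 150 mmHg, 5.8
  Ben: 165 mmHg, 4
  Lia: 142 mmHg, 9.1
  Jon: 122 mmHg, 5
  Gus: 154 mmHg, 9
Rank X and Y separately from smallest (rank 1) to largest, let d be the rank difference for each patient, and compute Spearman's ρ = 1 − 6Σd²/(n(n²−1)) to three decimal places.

Ranks of variable 1: 3, 5, 2, 1, 4
Ranks of variable 2: 3, 1, 5, 2, 4
d = r₁ − r₂: 0, 4, -3, -1, 0
d²: 0, 16, 9, 1, 0; Σd² = 26
ρ = 1 − 6·26/(5·24) = 1 − 156/120 = -0.300

-0.300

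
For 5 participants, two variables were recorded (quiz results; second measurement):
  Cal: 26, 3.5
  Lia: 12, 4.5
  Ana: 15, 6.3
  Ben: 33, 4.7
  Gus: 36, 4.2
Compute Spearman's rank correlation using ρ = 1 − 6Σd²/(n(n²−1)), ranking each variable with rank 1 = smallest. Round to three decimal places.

-0.300

Ranks of variable 1: 3, 1, 2, 4, 5
Ranks of variable 2: 1, 3, 5, 4, 2
d = r₁ − r₂: 2, -2, -3, 0, 3
d²: 4, 4, 9, 0, 9; Σd² = 26
ρ = 1 − 6·26/(5·24) = 1 − 156/120 = -0.300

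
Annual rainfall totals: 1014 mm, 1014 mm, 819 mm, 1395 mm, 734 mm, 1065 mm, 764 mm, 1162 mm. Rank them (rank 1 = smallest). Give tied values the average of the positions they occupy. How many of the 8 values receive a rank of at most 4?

3

Sorted (ascending): 734, 764, 819, 1014, 1014, 1065, 1162, 1395
The 2 values of 1014 occupy positions 4–5 → average rank (4+5)/2 = 4.5.
Ranks ≤ 4: {1, 2, 3} → 3 values.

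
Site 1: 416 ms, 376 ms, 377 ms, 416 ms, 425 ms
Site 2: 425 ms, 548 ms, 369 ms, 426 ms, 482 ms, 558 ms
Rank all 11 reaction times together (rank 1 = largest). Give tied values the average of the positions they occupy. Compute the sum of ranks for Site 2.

26.5

Sorted (descending): 558, 548, 482, 426, 425, 425, 416, 416, 377, 376, 369
The 2 values of 425 occupy positions 5–6 → average rank (5+6)/2 = 5.5.
The 2 values of 416 occupy positions 7–8 → average rank (7+8)/2 = 7.5.
Site 2 values → pooled ranks: 425→5.5, 548→2, 369→11, 426→4, 482→3, 558→1
Rank sum = 5.5 + 2 + 11 + 4 + 3 + 1 = 26.5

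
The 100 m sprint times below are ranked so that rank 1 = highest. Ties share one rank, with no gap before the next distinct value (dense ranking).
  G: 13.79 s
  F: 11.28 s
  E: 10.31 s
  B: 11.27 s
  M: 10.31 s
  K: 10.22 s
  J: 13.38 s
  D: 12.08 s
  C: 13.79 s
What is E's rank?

Sorted (descending): 13.79, 13.79, 13.38, 12.08, 11.28, 11.27, 10.31, 10.31, 10.22
The 2 values of 13.79 share dense rank 1.
The 2 values of 10.31 share dense rank 6.
Remaining distinct values take the next consecutive integers.
E has value 10.31 s → rank 6.

6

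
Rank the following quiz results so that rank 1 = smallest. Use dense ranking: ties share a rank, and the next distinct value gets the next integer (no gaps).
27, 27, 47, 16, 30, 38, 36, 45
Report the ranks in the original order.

Sorted (ascending): 16, 27, 27, 30, 36, 38, 45, 47
The 2 values of 27 share dense rank 2.
Remaining distinct values take the next consecutive integers.

2, 2, 7, 1, 3, 5, 4, 6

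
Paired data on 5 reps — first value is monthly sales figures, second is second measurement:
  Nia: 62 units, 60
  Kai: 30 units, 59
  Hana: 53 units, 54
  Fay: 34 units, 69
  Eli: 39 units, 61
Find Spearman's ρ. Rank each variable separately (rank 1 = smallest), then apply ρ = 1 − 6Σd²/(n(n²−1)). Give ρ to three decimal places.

Ranks of variable 1: 5, 1, 4, 2, 3
Ranks of variable 2: 3, 2, 1, 5, 4
d = r₁ − r₂: 2, -1, 3, -3, -1
d²: 4, 1, 9, 9, 1; Σd² = 24
ρ = 1 − 6·24/(5·24) = 1 − 144/120 = -0.200

-0.200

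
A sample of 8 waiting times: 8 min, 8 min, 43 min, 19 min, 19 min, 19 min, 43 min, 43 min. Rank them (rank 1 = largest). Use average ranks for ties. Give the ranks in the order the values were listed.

7.5, 7.5, 2, 5, 5, 5, 2, 2

Sorted (descending): 43, 43, 43, 19, 19, 19, 8, 8
The 3 values of 43 occupy positions 1–3 → average rank 2.
The 3 values of 19 occupy positions 4–6 → average rank 5.
The 2 values of 8 occupy positions 7–8 → average rank (7+8)/2 = 7.5.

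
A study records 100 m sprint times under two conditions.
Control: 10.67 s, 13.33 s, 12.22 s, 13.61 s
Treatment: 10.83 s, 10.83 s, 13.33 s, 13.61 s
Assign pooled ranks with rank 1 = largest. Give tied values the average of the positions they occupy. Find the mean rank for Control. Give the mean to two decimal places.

Sorted (descending): 13.61, 13.61, 13.33, 13.33, 12.22, 10.83, 10.83, 10.67
The 2 values of 13.61 occupy positions 1–2 → average rank (1+2)/2 = 1.5.
The 2 values of 13.33 occupy positions 3–4 → average rank (3+4)/2 = 3.5.
The 2 values of 10.83 occupy positions 6–7 → average rank (6+7)/2 = 6.5.
Control values → pooled ranks: 10.67→8, 13.33→3.5, 12.22→5, 13.61→1.5
Mean rank = (8 + 3.5 + 5 + 1.5) / 4 = 4.50

4.50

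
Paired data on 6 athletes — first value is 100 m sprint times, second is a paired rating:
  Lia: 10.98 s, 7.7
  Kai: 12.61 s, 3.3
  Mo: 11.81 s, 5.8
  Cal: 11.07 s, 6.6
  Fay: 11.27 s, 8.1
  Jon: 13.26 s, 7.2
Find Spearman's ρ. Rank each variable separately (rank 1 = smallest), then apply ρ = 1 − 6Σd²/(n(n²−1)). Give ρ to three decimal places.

-0.429

Ranks of variable 1: 1, 5, 4, 2, 3, 6
Ranks of variable 2: 5, 1, 2, 3, 6, 4
d = r₁ − r₂: -4, 4, 2, -1, -3, 2
d²: 16, 16, 4, 1, 9, 4; Σd² = 50
ρ = 1 − 6·50/(6·35) = 1 − 300/210 = -0.429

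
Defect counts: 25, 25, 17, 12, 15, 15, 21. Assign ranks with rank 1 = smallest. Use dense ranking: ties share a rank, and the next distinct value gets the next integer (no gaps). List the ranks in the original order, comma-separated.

Sorted (ascending): 12, 15, 15, 17, 21, 25, 25
The 2 values of 15 share dense rank 2.
The 2 values of 25 share dense rank 5.
Remaining distinct values take the next consecutive integers.

5, 5, 3, 1, 2, 2, 4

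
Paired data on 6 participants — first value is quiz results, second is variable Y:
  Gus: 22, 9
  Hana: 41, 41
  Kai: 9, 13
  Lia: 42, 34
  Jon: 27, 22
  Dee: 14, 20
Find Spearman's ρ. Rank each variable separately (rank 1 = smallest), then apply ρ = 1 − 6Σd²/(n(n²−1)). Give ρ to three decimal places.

Ranks of variable 1: 3, 5, 1, 6, 4, 2
Ranks of variable 2: 1, 6, 2, 5, 4, 3
d = r₁ − r₂: 2, -1, -1, 1, 0, -1
d²: 4, 1, 1, 1, 0, 1; Σd² = 8
ρ = 1 − 6·8/(6·35) = 1 − 48/210 = 0.771

0.771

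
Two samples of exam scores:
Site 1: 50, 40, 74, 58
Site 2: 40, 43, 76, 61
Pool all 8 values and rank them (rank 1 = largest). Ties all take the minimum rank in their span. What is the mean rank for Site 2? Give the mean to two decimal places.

Sorted (descending): 76, 74, 61, 58, 50, 43, 40, 40
The 2 values of 40 occupy positions 7–8 → each gets rank 7.
Site 2 values → pooled ranks: 40→7, 43→6, 76→1, 61→3
Mean rank = (7 + 6 + 1 + 3) / 4 = 4.25

4.25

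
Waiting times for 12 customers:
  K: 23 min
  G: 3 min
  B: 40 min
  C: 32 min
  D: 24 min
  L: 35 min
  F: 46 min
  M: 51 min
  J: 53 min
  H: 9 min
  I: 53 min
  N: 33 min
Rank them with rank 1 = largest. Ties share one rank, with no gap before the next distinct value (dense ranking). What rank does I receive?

Sorted (descending): 53, 53, 51, 46, 40, 35, 33, 32, 24, 23, 9, 3
The 2 values of 53 share dense rank 1.
Remaining distinct values take the next consecutive integers.
I has value 53 min → rank 1.

1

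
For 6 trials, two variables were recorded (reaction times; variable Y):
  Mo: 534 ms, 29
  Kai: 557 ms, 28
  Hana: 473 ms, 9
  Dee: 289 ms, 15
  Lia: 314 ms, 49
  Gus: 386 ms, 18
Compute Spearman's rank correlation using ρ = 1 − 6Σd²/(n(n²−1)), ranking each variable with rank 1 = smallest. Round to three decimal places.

Ranks of variable 1: 5, 6, 4, 1, 2, 3
Ranks of variable 2: 5, 4, 1, 2, 6, 3
d = r₁ − r₂: 0, 2, 3, -1, -4, 0
d²: 0, 4, 9, 1, 16, 0; Σd² = 30
ρ = 1 − 6·30/(6·35) = 1 − 180/210 = 0.143

0.143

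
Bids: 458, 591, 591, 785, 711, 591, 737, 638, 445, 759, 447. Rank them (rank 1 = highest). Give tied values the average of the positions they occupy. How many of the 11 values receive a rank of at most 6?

Sorted (descending): 785, 759, 737, 711, 638, 591, 591, 591, 458, 447, 445
The 3 values of 591 occupy positions 6–8 → average rank 7.
Ranks ≤ 6: {1, 2, 3, 4, 5} → 5 values.

5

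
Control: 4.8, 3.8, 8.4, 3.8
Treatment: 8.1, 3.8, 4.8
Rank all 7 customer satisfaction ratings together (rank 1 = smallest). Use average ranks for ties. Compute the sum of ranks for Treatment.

12.5

Sorted (ascending): 3.8, 3.8, 3.8, 4.8, 4.8, 8.1, 8.4
The 3 values of 3.8 occupy positions 1–3 → average rank 2.
The 2 values of 4.8 occupy positions 4–5 → average rank (4+5)/2 = 4.5.
Treatment values → pooled ranks: 8.1→6, 3.8→2, 4.8→4.5
Rank sum = 6 + 2 + 4.5 = 12.5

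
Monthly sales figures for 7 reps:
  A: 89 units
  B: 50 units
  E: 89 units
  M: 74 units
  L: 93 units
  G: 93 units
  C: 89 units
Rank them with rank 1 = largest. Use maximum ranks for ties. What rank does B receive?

7

Sorted (descending): 93, 93, 89, 89, 89, 74, 50
The 2 values of 93 occupy positions 1–2 → each gets rank 2.
The 3 values of 89 occupy positions 3–5 → each gets rank 5.
B has value 50 units → rank 7.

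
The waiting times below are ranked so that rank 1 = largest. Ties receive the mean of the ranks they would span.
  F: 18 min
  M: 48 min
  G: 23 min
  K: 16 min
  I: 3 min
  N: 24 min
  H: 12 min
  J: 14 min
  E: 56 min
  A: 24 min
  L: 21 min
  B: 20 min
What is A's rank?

Sorted (descending): 56, 48, 24, 24, 23, 21, 20, 18, 16, 14, 12, 3
The 2 values of 24 occupy positions 3–4 → average rank (3+4)/2 = 3.5.
A has value 24 min → rank 3.5.

3.5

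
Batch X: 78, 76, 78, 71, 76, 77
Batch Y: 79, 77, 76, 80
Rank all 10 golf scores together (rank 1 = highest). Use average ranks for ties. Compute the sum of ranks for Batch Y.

16.5

Sorted (descending): 80, 79, 78, 78, 77, 77, 76, 76, 76, 71
The 2 values of 78 occupy positions 3–4 → average rank (3+4)/2 = 3.5.
The 2 values of 77 occupy positions 5–6 → average rank (5+6)/2 = 5.5.
The 3 values of 76 occupy positions 7–9 → average rank 8.
Batch Y values → pooled ranks: 79→2, 77→5.5, 76→8, 80→1
Rank sum = 2 + 5.5 + 8 + 1 = 16.5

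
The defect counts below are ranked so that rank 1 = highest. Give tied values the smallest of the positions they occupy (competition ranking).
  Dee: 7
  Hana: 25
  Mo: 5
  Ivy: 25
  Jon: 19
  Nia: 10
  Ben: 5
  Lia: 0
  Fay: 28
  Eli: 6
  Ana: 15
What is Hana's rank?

Sorted (descending): 28, 25, 25, 19, 15, 10, 7, 6, 5, 5, 0
The 2 values of 25 occupy positions 2–3 → each gets rank 2.
The 2 values of 5 occupy positions 9–10 → each gets rank 9.
Hana has value 25 → rank 2.

2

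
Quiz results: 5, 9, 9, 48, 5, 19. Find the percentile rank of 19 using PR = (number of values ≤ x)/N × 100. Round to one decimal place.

N = 6.
Strictly below 19: 4. Equal to 19: 1.
PR = 5/6 × 100 = 83.3

83.3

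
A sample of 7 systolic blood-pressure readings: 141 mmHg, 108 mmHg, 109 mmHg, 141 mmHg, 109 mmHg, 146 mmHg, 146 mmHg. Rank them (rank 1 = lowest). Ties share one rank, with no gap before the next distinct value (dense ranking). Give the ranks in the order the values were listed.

3, 1, 2, 3, 2, 4, 4

Sorted (ascending): 108, 109, 109, 141, 141, 146, 146
The 2 values of 109 share dense rank 2.
The 2 values of 141 share dense rank 3.
The 2 values of 146 share dense rank 4.
Remaining distinct values take the next consecutive integers.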